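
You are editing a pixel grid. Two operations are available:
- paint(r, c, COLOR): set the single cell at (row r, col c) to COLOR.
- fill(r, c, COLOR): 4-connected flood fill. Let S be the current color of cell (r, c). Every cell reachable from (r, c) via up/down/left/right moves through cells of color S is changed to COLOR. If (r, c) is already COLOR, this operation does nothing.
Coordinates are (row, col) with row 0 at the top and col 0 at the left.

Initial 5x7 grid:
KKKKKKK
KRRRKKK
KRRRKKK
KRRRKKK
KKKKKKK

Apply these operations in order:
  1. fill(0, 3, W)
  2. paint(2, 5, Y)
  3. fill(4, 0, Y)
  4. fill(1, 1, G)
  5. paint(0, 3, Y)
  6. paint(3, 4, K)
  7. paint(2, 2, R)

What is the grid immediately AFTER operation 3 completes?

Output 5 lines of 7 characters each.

Answer: YYYYYYY
YRRRYYY
YRRRYYY
YRRRYYY
YYYYYYY

Derivation:
After op 1 fill(0,3,W) [26 cells changed]:
WWWWWWW
WRRRWWW
WRRRWWW
WRRRWWW
WWWWWWW
After op 2 paint(2,5,Y):
WWWWWWW
WRRRWWW
WRRRWYW
WRRRWWW
WWWWWWW
After op 3 fill(4,0,Y) [25 cells changed]:
YYYYYYY
YRRRYYY
YRRRYYY
YRRRYYY
YYYYYYY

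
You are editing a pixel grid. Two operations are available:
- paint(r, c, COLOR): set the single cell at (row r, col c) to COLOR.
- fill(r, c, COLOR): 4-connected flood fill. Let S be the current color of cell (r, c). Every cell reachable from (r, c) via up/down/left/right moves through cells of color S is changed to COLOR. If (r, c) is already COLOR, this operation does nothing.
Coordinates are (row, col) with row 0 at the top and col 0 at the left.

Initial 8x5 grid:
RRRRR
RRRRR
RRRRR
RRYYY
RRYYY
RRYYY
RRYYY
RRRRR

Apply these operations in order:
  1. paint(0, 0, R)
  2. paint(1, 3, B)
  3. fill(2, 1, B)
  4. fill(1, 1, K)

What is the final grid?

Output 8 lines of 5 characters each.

After op 1 paint(0,0,R):
RRRRR
RRRRR
RRRRR
RRYYY
RRYYY
RRYYY
RRYYY
RRRRR
After op 2 paint(1,3,B):
RRRRR
RRRBR
RRRRR
RRYYY
RRYYY
RRYYY
RRYYY
RRRRR
After op 3 fill(2,1,B) [27 cells changed]:
BBBBB
BBBBB
BBBBB
BBYYY
BBYYY
BBYYY
BBYYY
BBBBB
After op 4 fill(1,1,K) [28 cells changed]:
KKKKK
KKKKK
KKKKK
KKYYY
KKYYY
KKYYY
KKYYY
KKKKK

Answer: KKKKK
KKKKK
KKKKK
KKYYY
KKYYY
KKYYY
KKYYY
KKKKK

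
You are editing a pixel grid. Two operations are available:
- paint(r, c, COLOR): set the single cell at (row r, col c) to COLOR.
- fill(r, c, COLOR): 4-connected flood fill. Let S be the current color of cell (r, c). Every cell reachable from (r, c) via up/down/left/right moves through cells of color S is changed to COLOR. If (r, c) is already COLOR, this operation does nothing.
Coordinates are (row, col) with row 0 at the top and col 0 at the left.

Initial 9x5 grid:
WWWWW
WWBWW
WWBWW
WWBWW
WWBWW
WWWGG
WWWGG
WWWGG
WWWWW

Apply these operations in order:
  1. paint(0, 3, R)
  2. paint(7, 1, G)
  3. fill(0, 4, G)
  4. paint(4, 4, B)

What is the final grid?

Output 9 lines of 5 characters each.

After op 1 paint(0,3,R):
WWWRW
WWBWW
WWBWW
WWBWW
WWBWW
WWWGG
WWWGG
WWWGG
WWWWW
After op 2 paint(7,1,G):
WWWRW
WWBWW
WWBWW
WWBWW
WWBWW
WWWGG
WWWGG
WGWGG
WWWWW
After op 3 fill(0,4,G) [9 cells changed]:
WWWRG
WWBGG
WWBGG
WWBGG
WWBGG
WWWGG
WWWGG
WGWGG
WWWWW
After op 4 paint(4,4,B):
WWWRG
WWBGG
WWBGG
WWBGG
WWBGB
WWWGG
WWWGG
WGWGG
WWWWW

Answer: WWWRG
WWBGG
WWBGG
WWBGG
WWBGB
WWWGG
WWWGG
WGWGG
WWWWW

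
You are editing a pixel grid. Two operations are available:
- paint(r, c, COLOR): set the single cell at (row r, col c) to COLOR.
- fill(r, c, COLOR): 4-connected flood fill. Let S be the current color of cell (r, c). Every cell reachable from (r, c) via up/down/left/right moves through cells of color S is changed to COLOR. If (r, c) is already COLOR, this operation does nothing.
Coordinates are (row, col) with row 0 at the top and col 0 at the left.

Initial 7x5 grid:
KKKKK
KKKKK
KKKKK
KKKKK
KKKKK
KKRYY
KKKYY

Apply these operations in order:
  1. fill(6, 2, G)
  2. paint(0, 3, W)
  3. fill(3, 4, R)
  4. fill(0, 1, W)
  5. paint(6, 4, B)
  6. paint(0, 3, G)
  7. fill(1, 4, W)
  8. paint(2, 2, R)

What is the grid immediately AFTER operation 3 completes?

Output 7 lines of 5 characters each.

Answer: RRRWR
RRRRR
RRRRR
RRRRR
RRRRR
RRRYY
RRRYY

Derivation:
After op 1 fill(6,2,G) [30 cells changed]:
GGGGG
GGGGG
GGGGG
GGGGG
GGGGG
GGRYY
GGGYY
After op 2 paint(0,3,W):
GGGWG
GGGGG
GGGGG
GGGGG
GGGGG
GGRYY
GGGYY
After op 3 fill(3,4,R) [29 cells changed]:
RRRWR
RRRRR
RRRRR
RRRRR
RRRRR
RRRYY
RRRYY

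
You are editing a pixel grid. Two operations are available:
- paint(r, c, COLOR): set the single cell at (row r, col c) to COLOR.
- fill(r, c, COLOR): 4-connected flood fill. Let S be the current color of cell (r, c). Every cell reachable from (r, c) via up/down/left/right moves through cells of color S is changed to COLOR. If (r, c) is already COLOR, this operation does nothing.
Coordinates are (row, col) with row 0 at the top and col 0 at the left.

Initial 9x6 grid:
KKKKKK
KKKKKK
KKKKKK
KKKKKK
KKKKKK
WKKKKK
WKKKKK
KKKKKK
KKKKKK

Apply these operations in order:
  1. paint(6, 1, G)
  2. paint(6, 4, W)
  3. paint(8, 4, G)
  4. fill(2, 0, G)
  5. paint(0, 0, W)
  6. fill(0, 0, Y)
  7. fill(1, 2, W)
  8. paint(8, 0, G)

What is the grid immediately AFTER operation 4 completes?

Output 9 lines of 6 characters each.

Answer: GGGGGG
GGGGGG
GGGGGG
GGGGGG
GGGGGG
WGGGGG
WGGGWG
GGGGGG
GGGGGG

Derivation:
After op 1 paint(6,1,G):
KKKKKK
KKKKKK
KKKKKK
KKKKKK
KKKKKK
WKKKKK
WGKKKK
KKKKKK
KKKKKK
After op 2 paint(6,4,W):
KKKKKK
KKKKKK
KKKKKK
KKKKKK
KKKKKK
WKKKKK
WGKKWK
KKKKKK
KKKKKK
After op 3 paint(8,4,G):
KKKKKK
KKKKKK
KKKKKK
KKKKKK
KKKKKK
WKKKKK
WGKKWK
KKKKKK
KKKKGK
After op 4 fill(2,0,G) [49 cells changed]:
GGGGGG
GGGGGG
GGGGGG
GGGGGG
GGGGGG
WGGGGG
WGGGWG
GGGGGG
GGGGGG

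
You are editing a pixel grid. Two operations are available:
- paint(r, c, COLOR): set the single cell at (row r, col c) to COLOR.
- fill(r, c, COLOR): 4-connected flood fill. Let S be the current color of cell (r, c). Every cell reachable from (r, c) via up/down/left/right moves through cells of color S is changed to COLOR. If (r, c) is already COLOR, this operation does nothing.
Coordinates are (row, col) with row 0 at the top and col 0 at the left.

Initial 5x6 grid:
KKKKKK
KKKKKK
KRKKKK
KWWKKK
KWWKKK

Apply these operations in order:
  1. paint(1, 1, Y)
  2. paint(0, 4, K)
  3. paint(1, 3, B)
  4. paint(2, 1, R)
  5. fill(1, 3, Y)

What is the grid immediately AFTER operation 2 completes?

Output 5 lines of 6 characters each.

After op 1 paint(1,1,Y):
KKKKKK
KYKKKK
KRKKKK
KWWKKK
KWWKKK
After op 2 paint(0,4,K):
KKKKKK
KYKKKK
KRKKKK
KWWKKK
KWWKKK

Answer: KKKKKK
KYKKKK
KRKKKK
KWWKKK
KWWKKK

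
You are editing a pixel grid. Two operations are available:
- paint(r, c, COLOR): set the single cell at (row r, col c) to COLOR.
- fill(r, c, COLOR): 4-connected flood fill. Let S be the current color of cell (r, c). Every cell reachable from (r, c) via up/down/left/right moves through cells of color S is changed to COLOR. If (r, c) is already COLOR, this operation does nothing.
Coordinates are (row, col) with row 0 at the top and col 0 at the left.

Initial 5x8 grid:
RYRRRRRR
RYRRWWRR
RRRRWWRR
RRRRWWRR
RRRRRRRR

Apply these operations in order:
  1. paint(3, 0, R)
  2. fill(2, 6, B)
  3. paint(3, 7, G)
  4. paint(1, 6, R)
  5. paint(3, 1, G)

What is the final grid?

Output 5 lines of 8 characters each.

Answer: BYBBBBBB
BYBBWWRB
BBBBWWBB
BGBBWWBG
BBBBBBBB

Derivation:
After op 1 paint(3,0,R):
RYRRRRRR
RYRRWWRR
RRRRWWRR
RRRRWWRR
RRRRRRRR
After op 2 fill(2,6,B) [32 cells changed]:
BYBBBBBB
BYBBWWBB
BBBBWWBB
BBBBWWBB
BBBBBBBB
After op 3 paint(3,7,G):
BYBBBBBB
BYBBWWBB
BBBBWWBB
BBBBWWBG
BBBBBBBB
After op 4 paint(1,6,R):
BYBBBBBB
BYBBWWRB
BBBBWWBB
BBBBWWBG
BBBBBBBB
After op 5 paint(3,1,G):
BYBBBBBB
BYBBWWRB
BBBBWWBB
BGBBWWBG
BBBBBBBB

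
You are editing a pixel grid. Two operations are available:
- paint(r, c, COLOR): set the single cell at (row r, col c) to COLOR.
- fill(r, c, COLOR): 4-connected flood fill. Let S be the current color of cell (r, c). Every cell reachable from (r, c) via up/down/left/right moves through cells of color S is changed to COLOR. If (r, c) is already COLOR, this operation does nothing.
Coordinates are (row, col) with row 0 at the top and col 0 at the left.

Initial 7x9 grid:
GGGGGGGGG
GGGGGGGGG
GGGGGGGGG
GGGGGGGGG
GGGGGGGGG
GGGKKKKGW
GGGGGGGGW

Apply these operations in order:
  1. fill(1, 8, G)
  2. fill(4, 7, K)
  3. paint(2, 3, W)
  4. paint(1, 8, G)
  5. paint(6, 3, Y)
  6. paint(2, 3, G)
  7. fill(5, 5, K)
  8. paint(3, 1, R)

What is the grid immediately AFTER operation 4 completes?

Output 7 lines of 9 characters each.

Answer: KKKKKKKKK
KKKKKKKKG
KKKWKKKKK
KKKKKKKKK
KKKKKKKKK
KKKKKKKKW
KKKKKKKKW

Derivation:
After op 1 fill(1,8,G) [0 cells changed]:
GGGGGGGGG
GGGGGGGGG
GGGGGGGGG
GGGGGGGGG
GGGGGGGGG
GGGKKKKGW
GGGGGGGGW
After op 2 fill(4,7,K) [57 cells changed]:
KKKKKKKKK
KKKKKKKKK
KKKKKKKKK
KKKKKKKKK
KKKKKKKKK
KKKKKKKKW
KKKKKKKKW
After op 3 paint(2,3,W):
KKKKKKKKK
KKKKKKKKK
KKKWKKKKK
KKKKKKKKK
KKKKKKKKK
KKKKKKKKW
KKKKKKKKW
After op 4 paint(1,8,G):
KKKKKKKKK
KKKKKKKKG
KKKWKKKKK
KKKKKKKKK
KKKKKKKKK
KKKKKKKKW
KKKKKKKKW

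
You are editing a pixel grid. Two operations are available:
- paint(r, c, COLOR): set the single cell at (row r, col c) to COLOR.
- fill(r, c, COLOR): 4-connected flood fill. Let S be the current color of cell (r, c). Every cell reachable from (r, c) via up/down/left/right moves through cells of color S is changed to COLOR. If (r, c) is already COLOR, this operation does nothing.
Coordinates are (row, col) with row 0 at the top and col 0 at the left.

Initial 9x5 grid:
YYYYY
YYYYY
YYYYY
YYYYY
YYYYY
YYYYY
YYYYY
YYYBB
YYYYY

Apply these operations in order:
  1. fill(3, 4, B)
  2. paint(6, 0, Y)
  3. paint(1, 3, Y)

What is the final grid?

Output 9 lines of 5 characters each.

After op 1 fill(3,4,B) [43 cells changed]:
BBBBB
BBBBB
BBBBB
BBBBB
BBBBB
BBBBB
BBBBB
BBBBB
BBBBB
After op 2 paint(6,0,Y):
BBBBB
BBBBB
BBBBB
BBBBB
BBBBB
BBBBB
YBBBB
BBBBB
BBBBB
After op 3 paint(1,3,Y):
BBBBB
BBBYB
BBBBB
BBBBB
BBBBB
BBBBB
YBBBB
BBBBB
BBBBB

Answer: BBBBB
BBBYB
BBBBB
BBBBB
BBBBB
BBBBB
YBBBB
BBBBB
BBBBB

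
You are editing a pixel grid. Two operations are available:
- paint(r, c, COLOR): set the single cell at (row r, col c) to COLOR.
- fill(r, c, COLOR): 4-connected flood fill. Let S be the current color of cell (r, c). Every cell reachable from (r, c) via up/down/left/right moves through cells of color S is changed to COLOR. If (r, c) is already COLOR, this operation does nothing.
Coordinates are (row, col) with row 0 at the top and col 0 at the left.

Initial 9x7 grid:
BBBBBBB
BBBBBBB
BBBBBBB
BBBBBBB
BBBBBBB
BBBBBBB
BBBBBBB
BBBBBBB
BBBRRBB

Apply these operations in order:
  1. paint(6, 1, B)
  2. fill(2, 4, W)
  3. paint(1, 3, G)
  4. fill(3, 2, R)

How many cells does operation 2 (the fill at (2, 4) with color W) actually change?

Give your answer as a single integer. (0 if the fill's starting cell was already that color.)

Answer: 61

Derivation:
After op 1 paint(6,1,B):
BBBBBBB
BBBBBBB
BBBBBBB
BBBBBBB
BBBBBBB
BBBBBBB
BBBBBBB
BBBBBBB
BBBRRBB
After op 2 fill(2,4,W) [61 cells changed]:
WWWWWWW
WWWWWWW
WWWWWWW
WWWWWWW
WWWWWWW
WWWWWWW
WWWWWWW
WWWWWWW
WWWRRWW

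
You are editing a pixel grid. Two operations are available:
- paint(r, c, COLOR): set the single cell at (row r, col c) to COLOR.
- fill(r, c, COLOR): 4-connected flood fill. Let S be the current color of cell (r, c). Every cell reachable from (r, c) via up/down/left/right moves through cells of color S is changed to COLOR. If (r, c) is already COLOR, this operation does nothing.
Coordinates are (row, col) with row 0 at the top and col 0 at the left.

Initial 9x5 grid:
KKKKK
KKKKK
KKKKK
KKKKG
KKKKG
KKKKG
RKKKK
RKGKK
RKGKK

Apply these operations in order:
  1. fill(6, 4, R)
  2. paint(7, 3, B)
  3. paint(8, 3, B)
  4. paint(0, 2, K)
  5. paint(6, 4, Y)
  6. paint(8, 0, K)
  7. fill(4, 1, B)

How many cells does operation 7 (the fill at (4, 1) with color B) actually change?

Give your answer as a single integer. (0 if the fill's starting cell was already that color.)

After op 1 fill(6,4,R) [37 cells changed]:
RRRRR
RRRRR
RRRRR
RRRRG
RRRRG
RRRRG
RRRRR
RRGRR
RRGRR
After op 2 paint(7,3,B):
RRRRR
RRRRR
RRRRR
RRRRG
RRRRG
RRRRG
RRRRR
RRGBR
RRGRR
After op 3 paint(8,3,B):
RRRRR
RRRRR
RRRRR
RRRRG
RRRRG
RRRRG
RRRRR
RRGBR
RRGBR
After op 4 paint(0,2,K):
RRKRR
RRRRR
RRRRR
RRRRG
RRRRG
RRRRG
RRRRR
RRGBR
RRGBR
After op 5 paint(6,4,Y):
RRKRR
RRRRR
RRRRR
RRRRG
RRRRG
RRRRG
RRRRY
RRGBR
RRGBR
After op 6 paint(8,0,K):
RRKRR
RRRRR
RRRRR
RRRRG
RRRRG
RRRRG
RRRRY
RRGBR
KRGBR
After op 7 fill(4,1,B) [33 cells changed]:
BBKBB
BBBBB
BBBBB
BBBBG
BBBBG
BBBBG
BBBBY
BBGBR
KBGBR

Answer: 33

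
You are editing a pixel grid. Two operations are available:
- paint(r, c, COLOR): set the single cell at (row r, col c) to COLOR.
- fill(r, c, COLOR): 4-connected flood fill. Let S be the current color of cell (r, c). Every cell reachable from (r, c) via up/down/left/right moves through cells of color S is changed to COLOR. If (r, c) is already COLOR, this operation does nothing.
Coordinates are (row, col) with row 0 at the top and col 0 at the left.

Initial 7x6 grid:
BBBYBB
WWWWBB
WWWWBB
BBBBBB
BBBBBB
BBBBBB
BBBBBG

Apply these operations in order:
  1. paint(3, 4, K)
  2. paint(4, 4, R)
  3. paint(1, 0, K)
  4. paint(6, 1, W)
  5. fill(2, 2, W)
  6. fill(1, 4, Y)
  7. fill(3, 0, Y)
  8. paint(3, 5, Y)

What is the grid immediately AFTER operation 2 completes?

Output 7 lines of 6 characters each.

Answer: BBBYBB
WWWWBB
WWWWBB
BBBBKB
BBBBRB
BBBBBB
BBBBBG

Derivation:
After op 1 paint(3,4,K):
BBBYBB
WWWWBB
WWWWBB
BBBBKB
BBBBBB
BBBBBB
BBBBBG
After op 2 paint(4,4,R):
BBBYBB
WWWWBB
WWWWBB
BBBBKB
BBBBRB
BBBBBB
BBBBBG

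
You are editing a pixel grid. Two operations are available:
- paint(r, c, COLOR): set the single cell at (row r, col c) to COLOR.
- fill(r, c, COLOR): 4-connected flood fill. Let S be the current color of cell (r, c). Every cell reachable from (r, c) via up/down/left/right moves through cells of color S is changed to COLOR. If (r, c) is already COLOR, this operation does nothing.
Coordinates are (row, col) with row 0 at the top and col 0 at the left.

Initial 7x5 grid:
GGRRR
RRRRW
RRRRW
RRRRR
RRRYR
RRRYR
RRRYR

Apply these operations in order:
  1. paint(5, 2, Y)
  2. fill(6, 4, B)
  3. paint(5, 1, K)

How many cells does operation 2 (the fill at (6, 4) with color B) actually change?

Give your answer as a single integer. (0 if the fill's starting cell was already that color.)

After op 1 paint(5,2,Y):
GGRRR
RRRRW
RRRRW
RRRRR
RRRYR
RRYYR
RRRYR
After op 2 fill(6,4,B) [27 cells changed]:
GGBBB
BBBBW
BBBBW
BBBBB
BBBYB
BBYYB
BBBYB

Answer: 27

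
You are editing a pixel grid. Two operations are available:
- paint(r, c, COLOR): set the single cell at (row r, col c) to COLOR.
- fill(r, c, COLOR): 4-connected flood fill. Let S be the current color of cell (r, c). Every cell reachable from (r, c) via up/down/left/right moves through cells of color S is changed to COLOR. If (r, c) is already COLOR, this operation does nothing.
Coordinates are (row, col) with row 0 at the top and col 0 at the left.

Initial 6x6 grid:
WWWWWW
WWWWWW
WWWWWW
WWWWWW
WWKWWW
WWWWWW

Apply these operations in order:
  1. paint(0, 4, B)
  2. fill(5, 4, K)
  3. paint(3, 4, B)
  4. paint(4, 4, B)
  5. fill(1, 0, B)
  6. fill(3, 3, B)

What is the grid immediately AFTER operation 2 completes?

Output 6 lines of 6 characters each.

After op 1 paint(0,4,B):
WWWWBW
WWWWWW
WWWWWW
WWWWWW
WWKWWW
WWWWWW
After op 2 fill(5,4,K) [34 cells changed]:
KKKKBK
KKKKKK
KKKKKK
KKKKKK
KKKKKK
KKKKKK

Answer: KKKKBK
KKKKKK
KKKKKK
KKKKKK
KKKKKK
KKKKKK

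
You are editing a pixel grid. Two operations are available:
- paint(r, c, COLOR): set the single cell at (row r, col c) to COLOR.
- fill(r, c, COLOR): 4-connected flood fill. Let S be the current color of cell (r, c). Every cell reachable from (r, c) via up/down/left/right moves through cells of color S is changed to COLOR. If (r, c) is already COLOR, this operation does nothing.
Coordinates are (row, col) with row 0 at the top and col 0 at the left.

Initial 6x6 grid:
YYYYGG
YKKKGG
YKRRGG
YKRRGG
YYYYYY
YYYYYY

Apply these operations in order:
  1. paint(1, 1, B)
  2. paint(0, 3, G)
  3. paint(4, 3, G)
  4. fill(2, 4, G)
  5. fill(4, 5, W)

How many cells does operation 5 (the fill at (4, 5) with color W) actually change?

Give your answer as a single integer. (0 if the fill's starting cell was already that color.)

Answer: 17

Derivation:
After op 1 paint(1,1,B):
YYYYGG
YBKKGG
YKRRGG
YKRRGG
YYYYYY
YYYYYY
After op 2 paint(0,3,G):
YYYGGG
YBKKGG
YKRRGG
YKRRGG
YYYYYY
YYYYYY
After op 3 paint(4,3,G):
YYYGGG
YBKKGG
YKRRGG
YKRRGG
YYYGYY
YYYYYY
After op 4 fill(2,4,G) [0 cells changed]:
YYYGGG
YBKKGG
YKRRGG
YKRRGG
YYYGYY
YYYYYY
After op 5 fill(4,5,W) [17 cells changed]:
WWWGGG
WBKKGG
WKRRGG
WKRRGG
WWWGWW
WWWWWW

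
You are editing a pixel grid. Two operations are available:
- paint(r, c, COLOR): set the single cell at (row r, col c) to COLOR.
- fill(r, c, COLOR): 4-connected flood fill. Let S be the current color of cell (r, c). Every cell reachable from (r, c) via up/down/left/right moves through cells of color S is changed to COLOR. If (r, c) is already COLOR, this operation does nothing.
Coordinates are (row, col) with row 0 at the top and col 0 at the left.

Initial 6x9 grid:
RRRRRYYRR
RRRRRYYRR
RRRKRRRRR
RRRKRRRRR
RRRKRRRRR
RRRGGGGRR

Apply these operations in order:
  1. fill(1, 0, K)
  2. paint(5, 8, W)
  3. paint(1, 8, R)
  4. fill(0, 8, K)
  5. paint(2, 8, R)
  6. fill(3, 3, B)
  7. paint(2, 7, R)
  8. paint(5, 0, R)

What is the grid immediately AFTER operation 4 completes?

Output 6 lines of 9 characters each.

Answer: KKKKKYYKK
KKKKKYYKR
KKKKKKKKK
KKKKKKKKK
KKKKKKKKK
KKKGGGGKW

Derivation:
After op 1 fill(1,0,K) [43 cells changed]:
KKKKKYYKK
KKKKKYYKK
KKKKKKKKK
KKKKKKKKK
KKKKKKKKK
KKKGGGGKK
After op 2 paint(5,8,W):
KKKKKYYKK
KKKKKYYKK
KKKKKKKKK
KKKKKKKKK
KKKKKKKKK
KKKGGGGKW
After op 3 paint(1,8,R):
KKKKKYYKK
KKKKKYYKR
KKKKKKKKK
KKKKKKKKK
KKKKKKKKK
KKKGGGGKW
After op 4 fill(0,8,K) [0 cells changed]:
KKKKKYYKK
KKKKKYYKR
KKKKKKKKK
KKKKKKKKK
KKKKKKKKK
KKKGGGGKW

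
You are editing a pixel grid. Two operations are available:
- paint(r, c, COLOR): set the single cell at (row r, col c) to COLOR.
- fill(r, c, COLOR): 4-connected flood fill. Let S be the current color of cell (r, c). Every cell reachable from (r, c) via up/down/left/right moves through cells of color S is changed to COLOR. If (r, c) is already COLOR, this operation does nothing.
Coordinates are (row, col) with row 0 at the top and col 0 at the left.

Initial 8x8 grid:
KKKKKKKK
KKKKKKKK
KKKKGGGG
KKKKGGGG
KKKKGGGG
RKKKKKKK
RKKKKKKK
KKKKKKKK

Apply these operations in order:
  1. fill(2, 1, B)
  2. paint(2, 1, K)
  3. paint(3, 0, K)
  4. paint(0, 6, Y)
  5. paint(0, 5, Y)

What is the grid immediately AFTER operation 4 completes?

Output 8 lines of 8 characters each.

After op 1 fill(2,1,B) [50 cells changed]:
BBBBBBBB
BBBBBBBB
BBBBGGGG
BBBBGGGG
BBBBGGGG
RBBBBBBB
RBBBBBBB
BBBBBBBB
After op 2 paint(2,1,K):
BBBBBBBB
BBBBBBBB
BKBBGGGG
BBBBGGGG
BBBBGGGG
RBBBBBBB
RBBBBBBB
BBBBBBBB
After op 3 paint(3,0,K):
BBBBBBBB
BBBBBBBB
BKBBGGGG
KBBBGGGG
BBBBGGGG
RBBBBBBB
RBBBBBBB
BBBBBBBB
After op 4 paint(0,6,Y):
BBBBBBYB
BBBBBBBB
BKBBGGGG
KBBBGGGG
BBBBGGGG
RBBBBBBB
RBBBBBBB
BBBBBBBB

Answer: BBBBBBYB
BBBBBBBB
BKBBGGGG
KBBBGGGG
BBBBGGGG
RBBBBBBB
RBBBBBBB
BBBBBBBB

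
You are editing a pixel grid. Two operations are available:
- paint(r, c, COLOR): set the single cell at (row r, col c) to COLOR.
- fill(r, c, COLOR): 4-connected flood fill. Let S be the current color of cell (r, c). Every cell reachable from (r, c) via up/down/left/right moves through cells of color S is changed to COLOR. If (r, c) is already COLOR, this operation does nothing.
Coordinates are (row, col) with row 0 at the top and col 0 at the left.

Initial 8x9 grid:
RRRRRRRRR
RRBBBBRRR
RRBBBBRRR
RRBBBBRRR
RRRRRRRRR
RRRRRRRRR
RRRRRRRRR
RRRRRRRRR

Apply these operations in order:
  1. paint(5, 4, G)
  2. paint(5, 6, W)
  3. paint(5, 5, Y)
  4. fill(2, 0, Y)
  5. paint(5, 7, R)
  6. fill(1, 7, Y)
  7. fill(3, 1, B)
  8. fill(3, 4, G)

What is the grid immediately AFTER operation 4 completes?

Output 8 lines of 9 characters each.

After op 1 paint(5,4,G):
RRRRRRRRR
RRBBBBRRR
RRBBBBRRR
RRBBBBRRR
RRRRRRRRR
RRRRGRRRR
RRRRRRRRR
RRRRRRRRR
After op 2 paint(5,6,W):
RRRRRRRRR
RRBBBBRRR
RRBBBBRRR
RRBBBBRRR
RRRRRRRRR
RRRRGRWRR
RRRRRRRRR
RRRRRRRRR
After op 3 paint(5,5,Y):
RRRRRRRRR
RRBBBBRRR
RRBBBBRRR
RRBBBBRRR
RRRRRRRRR
RRRRGYWRR
RRRRRRRRR
RRRRRRRRR
After op 4 fill(2,0,Y) [57 cells changed]:
YYYYYYYYY
YYBBBBYYY
YYBBBBYYY
YYBBBBYYY
YYYYYYYYY
YYYYGYWYY
YYYYYYYYY
YYYYYYYYY

Answer: YYYYYYYYY
YYBBBBYYY
YYBBBBYYY
YYBBBBYYY
YYYYYYYYY
YYYYGYWYY
YYYYYYYYY
YYYYYYYYY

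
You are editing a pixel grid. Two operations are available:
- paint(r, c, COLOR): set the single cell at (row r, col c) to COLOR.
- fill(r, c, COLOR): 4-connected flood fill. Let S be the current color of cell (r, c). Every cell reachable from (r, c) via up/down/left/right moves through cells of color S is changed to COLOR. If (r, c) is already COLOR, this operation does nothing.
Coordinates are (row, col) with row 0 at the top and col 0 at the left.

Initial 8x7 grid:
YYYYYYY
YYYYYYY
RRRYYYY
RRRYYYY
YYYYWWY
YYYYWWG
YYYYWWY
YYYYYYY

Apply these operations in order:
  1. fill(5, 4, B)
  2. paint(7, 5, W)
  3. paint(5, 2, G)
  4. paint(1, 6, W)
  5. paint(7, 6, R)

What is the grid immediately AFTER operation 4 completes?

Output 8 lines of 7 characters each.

Answer: YYYYYYY
YYYYYYW
RRRYYYY
RRRYYYY
YYYYBBY
YYGYBBG
YYYYBBY
YYYYYWY

Derivation:
After op 1 fill(5,4,B) [6 cells changed]:
YYYYYYY
YYYYYYY
RRRYYYY
RRRYYYY
YYYYBBY
YYYYBBG
YYYYBBY
YYYYYYY
After op 2 paint(7,5,W):
YYYYYYY
YYYYYYY
RRRYYYY
RRRYYYY
YYYYBBY
YYYYBBG
YYYYBBY
YYYYYWY
After op 3 paint(5,2,G):
YYYYYYY
YYYYYYY
RRRYYYY
RRRYYYY
YYYYBBY
YYGYBBG
YYYYBBY
YYYYYWY
After op 4 paint(1,6,W):
YYYYYYY
YYYYYYW
RRRYYYY
RRRYYYY
YYYYBBY
YYGYBBG
YYYYBBY
YYYYYWY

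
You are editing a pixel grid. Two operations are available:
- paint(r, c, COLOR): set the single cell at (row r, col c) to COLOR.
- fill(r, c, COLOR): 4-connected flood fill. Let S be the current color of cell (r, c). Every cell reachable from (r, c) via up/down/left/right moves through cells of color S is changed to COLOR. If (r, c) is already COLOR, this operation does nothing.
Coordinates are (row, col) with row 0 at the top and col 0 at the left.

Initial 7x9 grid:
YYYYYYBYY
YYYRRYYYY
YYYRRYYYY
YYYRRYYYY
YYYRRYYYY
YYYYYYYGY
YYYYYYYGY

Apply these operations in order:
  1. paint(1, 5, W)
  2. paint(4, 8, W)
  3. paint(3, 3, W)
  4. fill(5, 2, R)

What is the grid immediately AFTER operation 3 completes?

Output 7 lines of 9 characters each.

After op 1 paint(1,5,W):
YYYYYYBYY
YYYRRWYYY
YYYRRYYYY
YYYRRYYYY
YYYRRYYYY
YYYYYYYGY
YYYYYYYGY
After op 2 paint(4,8,W):
YYYYYYBYY
YYYRRWYYY
YYYRRYYYY
YYYRRYYYY
YYYRRYYYW
YYYYYYYGY
YYYYYYYGY
After op 3 paint(3,3,W):
YYYYYYBYY
YYYRRWYYY
YYYRRYYYY
YYYWRYYYY
YYYRRYYYW
YYYYYYYGY
YYYYYYYGY

Answer: YYYYYYBYY
YYYRRWYYY
YYYRRYYYY
YYYWRYYYY
YYYRRYYYW
YYYYYYYGY
YYYYYYYGY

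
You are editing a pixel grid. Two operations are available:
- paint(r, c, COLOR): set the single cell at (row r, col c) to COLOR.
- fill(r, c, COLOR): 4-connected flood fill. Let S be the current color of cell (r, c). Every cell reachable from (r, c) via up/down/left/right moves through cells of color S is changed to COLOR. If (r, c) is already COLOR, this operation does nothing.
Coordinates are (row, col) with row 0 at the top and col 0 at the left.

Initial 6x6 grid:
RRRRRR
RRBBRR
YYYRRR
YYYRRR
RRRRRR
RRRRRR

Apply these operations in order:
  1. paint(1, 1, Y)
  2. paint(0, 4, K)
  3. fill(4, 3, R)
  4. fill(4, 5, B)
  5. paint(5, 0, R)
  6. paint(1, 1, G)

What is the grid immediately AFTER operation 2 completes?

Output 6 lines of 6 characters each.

After op 1 paint(1,1,Y):
RRRRRR
RYBBRR
YYYRRR
YYYRRR
RRRRRR
RRRRRR
After op 2 paint(0,4,K):
RRRRKR
RYBBRR
YYYRRR
YYYRRR
RRRRRR
RRRRRR

Answer: RRRRKR
RYBBRR
YYYRRR
YYYRRR
RRRRRR
RRRRRR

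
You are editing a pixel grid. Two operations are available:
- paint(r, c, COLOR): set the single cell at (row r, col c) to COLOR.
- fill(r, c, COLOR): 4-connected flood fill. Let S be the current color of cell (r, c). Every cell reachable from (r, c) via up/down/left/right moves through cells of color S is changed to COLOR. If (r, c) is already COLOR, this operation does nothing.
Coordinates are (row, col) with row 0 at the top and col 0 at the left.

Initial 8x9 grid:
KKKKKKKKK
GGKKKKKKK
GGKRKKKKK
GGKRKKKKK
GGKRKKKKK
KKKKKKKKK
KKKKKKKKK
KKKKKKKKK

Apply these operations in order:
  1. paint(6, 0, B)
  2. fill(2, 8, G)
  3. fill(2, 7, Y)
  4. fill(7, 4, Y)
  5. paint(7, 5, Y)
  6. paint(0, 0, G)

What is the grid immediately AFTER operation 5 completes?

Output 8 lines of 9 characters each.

After op 1 paint(6,0,B):
KKKKKKKKK
GGKKKKKKK
GGKRKKKKK
GGKRKKKKK
GGKRKKKKK
KKKKKKKKK
BKKKKKKKK
KKKKKKKKK
After op 2 fill(2,8,G) [60 cells changed]:
GGGGGGGGG
GGGGGGGGG
GGGRGGGGG
GGGRGGGGG
GGGRGGGGG
GGGGGGGGG
BGGGGGGGG
GGGGGGGGG
After op 3 fill(2,7,Y) [68 cells changed]:
YYYYYYYYY
YYYYYYYYY
YYYRYYYYY
YYYRYYYYY
YYYRYYYYY
YYYYYYYYY
BYYYYYYYY
YYYYYYYYY
After op 4 fill(7,4,Y) [0 cells changed]:
YYYYYYYYY
YYYYYYYYY
YYYRYYYYY
YYYRYYYYY
YYYRYYYYY
YYYYYYYYY
BYYYYYYYY
YYYYYYYYY
After op 5 paint(7,5,Y):
YYYYYYYYY
YYYYYYYYY
YYYRYYYYY
YYYRYYYYY
YYYRYYYYY
YYYYYYYYY
BYYYYYYYY
YYYYYYYYY

Answer: YYYYYYYYY
YYYYYYYYY
YYYRYYYYY
YYYRYYYYY
YYYRYYYYY
YYYYYYYYY
BYYYYYYYY
YYYYYYYYY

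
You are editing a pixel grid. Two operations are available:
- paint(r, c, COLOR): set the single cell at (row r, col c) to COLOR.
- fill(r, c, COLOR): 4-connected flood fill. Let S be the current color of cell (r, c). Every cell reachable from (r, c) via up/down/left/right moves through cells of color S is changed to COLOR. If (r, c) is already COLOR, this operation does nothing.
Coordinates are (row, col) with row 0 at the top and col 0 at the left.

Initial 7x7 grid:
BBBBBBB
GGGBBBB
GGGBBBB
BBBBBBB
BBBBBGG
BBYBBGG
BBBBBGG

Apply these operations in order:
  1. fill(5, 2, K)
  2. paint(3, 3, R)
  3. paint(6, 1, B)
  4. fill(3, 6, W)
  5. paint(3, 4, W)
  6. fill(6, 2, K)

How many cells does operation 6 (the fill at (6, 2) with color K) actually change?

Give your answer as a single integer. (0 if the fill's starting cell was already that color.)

After op 1 fill(5,2,K) [1 cells changed]:
BBBBBBB
GGGBBBB
GGGBBBB
BBBBBBB
BBBBBGG
BBKBBGG
BBBBBGG
After op 2 paint(3,3,R):
BBBBBBB
GGGBBBB
GGGBBBB
BBBRBBB
BBBBBGG
BBKBBGG
BBBBBGG
After op 3 paint(6,1,B):
BBBBBBB
GGGBBBB
GGGBBBB
BBBRBBB
BBBBBGG
BBKBBGG
BBBBBGG
After op 4 fill(3,6,W) [35 cells changed]:
WWWWWWW
GGGWWWW
GGGWWWW
WWWRWWW
WWWWWGG
WWKWWGG
WWWWWGG
After op 5 paint(3,4,W):
WWWWWWW
GGGWWWW
GGGWWWW
WWWRWWW
WWWWWGG
WWKWWGG
WWWWWGG
After op 6 fill(6,2,K) [35 cells changed]:
KKKKKKK
GGGKKKK
GGGKKKK
KKKRKKK
KKKKKGG
KKKKKGG
KKKKKGG

Answer: 35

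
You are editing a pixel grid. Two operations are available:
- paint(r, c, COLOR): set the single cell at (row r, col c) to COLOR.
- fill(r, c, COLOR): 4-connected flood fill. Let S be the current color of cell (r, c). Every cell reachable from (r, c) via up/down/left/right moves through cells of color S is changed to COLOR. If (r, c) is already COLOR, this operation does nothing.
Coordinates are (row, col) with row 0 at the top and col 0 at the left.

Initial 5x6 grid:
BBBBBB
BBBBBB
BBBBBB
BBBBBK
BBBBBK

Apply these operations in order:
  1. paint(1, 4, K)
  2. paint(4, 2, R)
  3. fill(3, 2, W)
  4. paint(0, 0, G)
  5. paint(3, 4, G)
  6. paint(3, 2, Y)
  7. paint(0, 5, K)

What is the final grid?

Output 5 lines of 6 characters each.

After op 1 paint(1,4,K):
BBBBBB
BBBBKB
BBBBBB
BBBBBK
BBBBBK
After op 2 paint(4,2,R):
BBBBBB
BBBBKB
BBBBBB
BBBBBK
BBRBBK
After op 3 fill(3,2,W) [26 cells changed]:
WWWWWW
WWWWKW
WWWWWW
WWWWWK
WWRWWK
After op 4 paint(0,0,G):
GWWWWW
WWWWKW
WWWWWW
WWWWWK
WWRWWK
After op 5 paint(3,4,G):
GWWWWW
WWWWKW
WWWWWW
WWWWGK
WWRWWK
After op 6 paint(3,2,Y):
GWWWWW
WWWWKW
WWWWWW
WWYWGK
WWRWWK
After op 7 paint(0,5,K):
GWWWWK
WWWWKW
WWWWWW
WWYWGK
WWRWWK

Answer: GWWWWK
WWWWKW
WWWWWW
WWYWGK
WWRWWK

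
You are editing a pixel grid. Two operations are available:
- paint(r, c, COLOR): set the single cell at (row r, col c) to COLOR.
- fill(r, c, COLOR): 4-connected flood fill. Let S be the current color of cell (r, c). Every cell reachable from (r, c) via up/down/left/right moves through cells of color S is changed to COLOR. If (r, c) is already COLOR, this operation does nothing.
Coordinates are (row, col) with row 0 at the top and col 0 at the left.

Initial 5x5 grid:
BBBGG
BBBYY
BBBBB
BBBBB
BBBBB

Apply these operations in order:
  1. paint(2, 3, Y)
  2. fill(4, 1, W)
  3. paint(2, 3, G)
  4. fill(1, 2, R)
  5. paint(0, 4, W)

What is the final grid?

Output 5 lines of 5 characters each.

Answer: RRRGW
RRRYY
RRRGR
RRRRR
RRRRR

Derivation:
After op 1 paint(2,3,Y):
BBBGG
BBBYY
BBBYB
BBBBB
BBBBB
After op 2 fill(4,1,W) [20 cells changed]:
WWWGG
WWWYY
WWWYW
WWWWW
WWWWW
After op 3 paint(2,3,G):
WWWGG
WWWYY
WWWGW
WWWWW
WWWWW
After op 4 fill(1,2,R) [20 cells changed]:
RRRGG
RRRYY
RRRGR
RRRRR
RRRRR
After op 5 paint(0,4,W):
RRRGW
RRRYY
RRRGR
RRRRR
RRRRR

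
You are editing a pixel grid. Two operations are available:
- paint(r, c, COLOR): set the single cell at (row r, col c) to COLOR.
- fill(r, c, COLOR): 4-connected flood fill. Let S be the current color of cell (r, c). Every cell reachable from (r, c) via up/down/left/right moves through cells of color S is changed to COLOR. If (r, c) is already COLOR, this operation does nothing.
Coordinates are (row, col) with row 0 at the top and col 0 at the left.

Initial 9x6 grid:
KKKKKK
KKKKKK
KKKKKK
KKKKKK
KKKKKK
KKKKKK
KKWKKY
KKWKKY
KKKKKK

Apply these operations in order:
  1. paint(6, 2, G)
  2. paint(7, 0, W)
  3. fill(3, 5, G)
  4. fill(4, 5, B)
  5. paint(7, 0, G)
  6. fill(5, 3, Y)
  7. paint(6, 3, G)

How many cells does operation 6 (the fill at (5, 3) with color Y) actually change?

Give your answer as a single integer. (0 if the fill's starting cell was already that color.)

Answer: 50

Derivation:
After op 1 paint(6,2,G):
KKKKKK
KKKKKK
KKKKKK
KKKKKK
KKKKKK
KKKKKK
KKGKKY
KKWKKY
KKKKKK
After op 2 paint(7,0,W):
KKKKKK
KKKKKK
KKKKKK
KKKKKK
KKKKKK
KKKKKK
KKGKKY
WKWKKY
KKKKKK
After op 3 fill(3,5,G) [49 cells changed]:
GGGGGG
GGGGGG
GGGGGG
GGGGGG
GGGGGG
GGGGGG
GGGGGY
WGWGGY
GGGGGG
After op 4 fill(4,5,B) [50 cells changed]:
BBBBBB
BBBBBB
BBBBBB
BBBBBB
BBBBBB
BBBBBB
BBBBBY
WBWBBY
BBBBBB
After op 5 paint(7,0,G):
BBBBBB
BBBBBB
BBBBBB
BBBBBB
BBBBBB
BBBBBB
BBBBBY
GBWBBY
BBBBBB
After op 6 fill(5,3,Y) [50 cells changed]:
YYYYYY
YYYYYY
YYYYYY
YYYYYY
YYYYYY
YYYYYY
YYYYYY
GYWYYY
YYYYYY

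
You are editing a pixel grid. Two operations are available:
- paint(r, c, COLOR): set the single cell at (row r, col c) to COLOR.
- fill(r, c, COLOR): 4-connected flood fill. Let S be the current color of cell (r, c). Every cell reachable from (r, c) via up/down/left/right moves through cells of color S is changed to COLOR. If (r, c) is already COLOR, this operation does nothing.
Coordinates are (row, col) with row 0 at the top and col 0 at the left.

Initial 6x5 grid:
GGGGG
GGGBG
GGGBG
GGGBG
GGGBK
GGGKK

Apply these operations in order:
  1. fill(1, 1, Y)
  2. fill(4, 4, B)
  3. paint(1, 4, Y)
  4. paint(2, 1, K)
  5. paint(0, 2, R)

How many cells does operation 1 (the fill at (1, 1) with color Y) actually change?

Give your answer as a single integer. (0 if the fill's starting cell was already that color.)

After op 1 fill(1,1,Y) [23 cells changed]:
YYYYY
YYYBY
YYYBY
YYYBY
YYYBK
YYYKK

Answer: 23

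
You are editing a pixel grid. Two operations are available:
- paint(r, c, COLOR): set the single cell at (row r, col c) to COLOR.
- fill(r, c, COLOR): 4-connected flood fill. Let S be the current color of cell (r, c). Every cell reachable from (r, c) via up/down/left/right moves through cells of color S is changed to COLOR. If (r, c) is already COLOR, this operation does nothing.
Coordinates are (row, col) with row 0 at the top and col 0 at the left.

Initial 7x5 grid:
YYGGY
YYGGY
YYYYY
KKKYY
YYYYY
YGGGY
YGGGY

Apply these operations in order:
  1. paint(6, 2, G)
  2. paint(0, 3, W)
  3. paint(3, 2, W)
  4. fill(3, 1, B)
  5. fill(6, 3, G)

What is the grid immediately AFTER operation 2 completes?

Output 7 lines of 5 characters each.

After op 1 paint(6,2,G):
YYGGY
YYGGY
YYYYY
KKKYY
YYYYY
YGGGY
YGGGY
After op 2 paint(0,3,W):
YYGWY
YYGGY
YYYYY
KKKYY
YYYYY
YGGGY
YGGGY

Answer: YYGWY
YYGGY
YYYYY
KKKYY
YYYYY
YGGGY
YGGGY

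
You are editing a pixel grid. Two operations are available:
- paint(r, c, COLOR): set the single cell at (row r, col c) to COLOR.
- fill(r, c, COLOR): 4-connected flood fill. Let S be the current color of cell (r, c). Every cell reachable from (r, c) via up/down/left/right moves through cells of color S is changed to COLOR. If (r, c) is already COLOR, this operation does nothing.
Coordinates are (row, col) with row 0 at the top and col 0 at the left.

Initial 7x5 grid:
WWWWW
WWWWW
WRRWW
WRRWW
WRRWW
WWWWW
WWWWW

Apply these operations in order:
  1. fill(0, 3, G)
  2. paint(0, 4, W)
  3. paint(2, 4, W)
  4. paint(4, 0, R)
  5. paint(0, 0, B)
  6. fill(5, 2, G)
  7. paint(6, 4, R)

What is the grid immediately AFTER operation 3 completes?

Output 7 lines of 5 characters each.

After op 1 fill(0,3,G) [29 cells changed]:
GGGGG
GGGGG
GRRGG
GRRGG
GRRGG
GGGGG
GGGGG
After op 2 paint(0,4,W):
GGGGW
GGGGG
GRRGG
GRRGG
GRRGG
GGGGG
GGGGG
After op 3 paint(2,4,W):
GGGGW
GGGGG
GRRGW
GRRGG
GRRGG
GGGGG
GGGGG

Answer: GGGGW
GGGGG
GRRGW
GRRGG
GRRGG
GGGGG
GGGGG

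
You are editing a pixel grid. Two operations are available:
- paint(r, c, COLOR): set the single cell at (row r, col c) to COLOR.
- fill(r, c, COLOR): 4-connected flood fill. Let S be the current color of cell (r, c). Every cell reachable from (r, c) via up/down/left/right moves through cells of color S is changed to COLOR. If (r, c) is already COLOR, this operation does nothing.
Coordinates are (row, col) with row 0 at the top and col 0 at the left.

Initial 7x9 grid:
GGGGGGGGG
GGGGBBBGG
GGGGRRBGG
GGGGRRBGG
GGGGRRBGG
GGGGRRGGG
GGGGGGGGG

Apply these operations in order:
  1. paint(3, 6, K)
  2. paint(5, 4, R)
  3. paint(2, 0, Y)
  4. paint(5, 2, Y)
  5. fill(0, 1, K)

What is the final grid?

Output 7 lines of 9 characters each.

After op 1 paint(3,6,K):
GGGGGGGGG
GGGGBBBGG
GGGGRRBGG
GGGGRRKGG
GGGGRRBGG
GGGGRRGGG
GGGGGGGGG
After op 2 paint(5,4,R):
GGGGGGGGG
GGGGBBBGG
GGGGRRBGG
GGGGRRKGG
GGGGRRBGG
GGGGRRGGG
GGGGGGGGG
After op 3 paint(2,0,Y):
GGGGGGGGG
GGGGBBBGG
YGGGRRBGG
GGGGRRKGG
GGGGRRBGG
GGGGRRGGG
GGGGGGGGG
After op 4 paint(5,2,Y):
GGGGGGGGG
GGGGBBBGG
YGGGRRBGG
GGGGRRKGG
GGGGRRBGG
GGYGRRGGG
GGGGGGGGG
After op 5 fill(0,1,K) [47 cells changed]:
KKKKKKKKK
KKKKBBBKK
YKKKRRBKK
KKKKRRKKK
KKKKRRBKK
KKYKRRKKK
KKKKKKKKK

Answer: KKKKKKKKK
KKKKBBBKK
YKKKRRBKK
KKKKRRKKK
KKKKRRBKK
KKYKRRKKK
KKKKKKKKK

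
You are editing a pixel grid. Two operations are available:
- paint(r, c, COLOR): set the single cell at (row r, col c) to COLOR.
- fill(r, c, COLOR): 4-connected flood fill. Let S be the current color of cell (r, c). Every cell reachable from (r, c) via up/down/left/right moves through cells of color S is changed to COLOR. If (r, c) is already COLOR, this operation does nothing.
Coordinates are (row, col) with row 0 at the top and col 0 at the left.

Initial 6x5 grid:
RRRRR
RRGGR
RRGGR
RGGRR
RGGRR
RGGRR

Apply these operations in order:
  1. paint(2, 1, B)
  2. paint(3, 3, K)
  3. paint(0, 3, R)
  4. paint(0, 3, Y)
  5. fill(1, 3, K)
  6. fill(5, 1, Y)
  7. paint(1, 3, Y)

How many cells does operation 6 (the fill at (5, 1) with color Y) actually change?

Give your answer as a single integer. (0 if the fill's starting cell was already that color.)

After op 1 paint(2,1,B):
RRRRR
RRGGR
RBGGR
RGGRR
RGGRR
RGGRR
After op 2 paint(3,3,K):
RRRRR
RRGGR
RBGGR
RGGKR
RGGRR
RGGRR
After op 3 paint(0,3,R):
RRRRR
RRGGR
RBGGR
RGGKR
RGGRR
RGGRR
After op 4 paint(0,3,Y):
RRRYR
RRGGR
RBGGR
RGGKR
RGGRR
RGGRR
After op 5 fill(1,3,K) [10 cells changed]:
RRRYR
RRKKR
RBKKR
RKKKR
RKKRR
RKKRR
After op 6 fill(5,1,Y) [11 cells changed]:
RRRYR
RRYYR
RBYYR
RYYYR
RYYRR
RYYRR

Answer: 11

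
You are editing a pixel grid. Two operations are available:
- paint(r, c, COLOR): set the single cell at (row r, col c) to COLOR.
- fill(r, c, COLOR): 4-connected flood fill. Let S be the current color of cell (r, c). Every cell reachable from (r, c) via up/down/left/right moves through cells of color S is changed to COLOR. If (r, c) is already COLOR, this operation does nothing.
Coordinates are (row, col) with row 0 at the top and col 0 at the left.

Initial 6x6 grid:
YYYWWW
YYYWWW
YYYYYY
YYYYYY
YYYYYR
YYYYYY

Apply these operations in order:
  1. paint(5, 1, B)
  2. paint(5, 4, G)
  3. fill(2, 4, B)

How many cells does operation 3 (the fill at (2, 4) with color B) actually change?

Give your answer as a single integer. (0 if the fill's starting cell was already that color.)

Answer: 26

Derivation:
After op 1 paint(5,1,B):
YYYWWW
YYYWWW
YYYYYY
YYYYYY
YYYYYR
YBYYYY
After op 2 paint(5,4,G):
YYYWWW
YYYWWW
YYYYYY
YYYYYY
YYYYYR
YBYYGY
After op 3 fill(2,4,B) [26 cells changed]:
BBBWWW
BBBWWW
BBBBBB
BBBBBB
BBBBBR
BBBBGY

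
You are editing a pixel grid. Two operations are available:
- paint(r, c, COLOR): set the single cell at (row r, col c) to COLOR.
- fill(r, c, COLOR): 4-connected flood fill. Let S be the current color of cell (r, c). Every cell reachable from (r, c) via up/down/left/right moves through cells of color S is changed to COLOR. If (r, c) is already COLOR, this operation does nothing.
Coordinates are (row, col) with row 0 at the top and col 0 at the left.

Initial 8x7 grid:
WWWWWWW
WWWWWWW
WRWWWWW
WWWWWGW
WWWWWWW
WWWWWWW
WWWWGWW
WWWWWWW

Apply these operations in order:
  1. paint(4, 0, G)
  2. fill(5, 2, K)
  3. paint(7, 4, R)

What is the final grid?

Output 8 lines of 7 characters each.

Answer: KKKKKKK
KKKKKKK
KRKKKKK
KKKKKGK
GKKKKKK
KKKKKKK
KKKKGKK
KKKKRKK

Derivation:
After op 1 paint(4,0,G):
WWWWWWW
WWWWWWW
WRWWWWW
WWWWWGW
GWWWWWW
WWWWWWW
WWWWGWW
WWWWWWW
After op 2 fill(5,2,K) [52 cells changed]:
KKKKKKK
KKKKKKK
KRKKKKK
KKKKKGK
GKKKKKK
KKKKKKK
KKKKGKK
KKKKKKK
After op 3 paint(7,4,R):
KKKKKKK
KKKKKKK
KRKKKKK
KKKKKGK
GKKKKKK
KKKKKKK
KKKKGKK
KKKKRKK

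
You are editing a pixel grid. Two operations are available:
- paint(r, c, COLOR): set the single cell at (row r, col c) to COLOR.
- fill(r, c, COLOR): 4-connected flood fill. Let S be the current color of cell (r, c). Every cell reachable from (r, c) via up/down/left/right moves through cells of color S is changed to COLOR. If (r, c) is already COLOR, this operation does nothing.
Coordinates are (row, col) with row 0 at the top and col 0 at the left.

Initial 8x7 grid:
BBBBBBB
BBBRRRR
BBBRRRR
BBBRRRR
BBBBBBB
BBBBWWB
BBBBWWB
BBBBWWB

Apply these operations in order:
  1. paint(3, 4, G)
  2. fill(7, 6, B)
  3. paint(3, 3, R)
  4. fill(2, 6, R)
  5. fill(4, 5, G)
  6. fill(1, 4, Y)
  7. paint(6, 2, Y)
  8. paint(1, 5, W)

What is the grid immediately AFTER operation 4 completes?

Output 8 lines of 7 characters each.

After op 1 paint(3,4,G):
BBBBBBB
BBBRRRR
BBBRRRR
BBBRGRR
BBBBBBB
BBBBWWB
BBBBWWB
BBBBWWB
After op 2 fill(7,6,B) [0 cells changed]:
BBBBBBB
BBBRRRR
BBBRRRR
BBBRGRR
BBBBBBB
BBBBWWB
BBBBWWB
BBBBWWB
After op 3 paint(3,3,R):
BBBBBBB
BBBRRRR
BBBRRRR
BBBRGRR
BBBBBBB
BBBBWWB
BBBBWWB
BBBBWWB
After op 4 fill(2,6,R) [0 cells changed]:
BBBBBBB
BBBRRRR
BBBRRRR
BBBRGRR
BBBBBBB
BBBBWWB
BBBBWWB
BBBBWWB

Answer: BBBBBBB
BBBRRRR
BBBRRRR
BBBRGRR
BBBBBBB
BBBBWWB
BBBBWWB
BBBBWWB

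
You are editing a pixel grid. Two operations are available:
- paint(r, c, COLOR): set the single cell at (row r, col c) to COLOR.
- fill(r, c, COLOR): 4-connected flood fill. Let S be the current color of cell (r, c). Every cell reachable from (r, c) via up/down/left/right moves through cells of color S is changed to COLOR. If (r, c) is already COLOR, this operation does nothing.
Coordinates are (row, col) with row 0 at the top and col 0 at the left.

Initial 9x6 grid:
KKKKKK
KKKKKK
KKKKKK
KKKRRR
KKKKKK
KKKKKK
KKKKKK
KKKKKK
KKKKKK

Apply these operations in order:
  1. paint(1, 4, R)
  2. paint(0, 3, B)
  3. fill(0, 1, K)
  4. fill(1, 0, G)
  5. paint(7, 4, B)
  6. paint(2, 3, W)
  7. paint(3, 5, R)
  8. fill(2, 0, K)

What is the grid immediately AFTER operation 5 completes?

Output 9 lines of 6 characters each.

After op 1 paint(1,4,R):
KKKKKK
KKKKRK
KKKKKK
KKKRRR
KKKKKK
KKKKKK
KKKKKK
KKKKKK
KKKKKK
After op 2 paint(0,3,B):
KKKBKK
KKKKRK
KKKKKK
KKKRRR
KKKKKK
KKKKKK
KKKKKK
KKKKKK
KKKKKK
After op 3 fill(0,1,K) [0 cells changed]:
KKKBKK
KKKKRK
KKKKKK
KKKRRR
KKKKKK
KKKKKK
KKKKKK
KKKKKK
KKKKKK
After op 4 fill(1,0,G) [49 cells changed]:
GGGBGG
GGGGRG
GGGGGG
GGGRRR
GGGGGG
GGGGGG
GGGGGG
GGGGGG
GGGGGG
After op 5 paint(7,4,B):
GGGBGG
GGGGRG
GGGGGG
GGGRRR
GGGGGG
GGGGGG
GGGGGG
GGGGBG
GGGGGG

Answer: GGGBGG
GGGGRG
GGGGGG
GGGRRR
GGGGGG
GGGGGG
GGGGGG
GGGGBG
GGGGGG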